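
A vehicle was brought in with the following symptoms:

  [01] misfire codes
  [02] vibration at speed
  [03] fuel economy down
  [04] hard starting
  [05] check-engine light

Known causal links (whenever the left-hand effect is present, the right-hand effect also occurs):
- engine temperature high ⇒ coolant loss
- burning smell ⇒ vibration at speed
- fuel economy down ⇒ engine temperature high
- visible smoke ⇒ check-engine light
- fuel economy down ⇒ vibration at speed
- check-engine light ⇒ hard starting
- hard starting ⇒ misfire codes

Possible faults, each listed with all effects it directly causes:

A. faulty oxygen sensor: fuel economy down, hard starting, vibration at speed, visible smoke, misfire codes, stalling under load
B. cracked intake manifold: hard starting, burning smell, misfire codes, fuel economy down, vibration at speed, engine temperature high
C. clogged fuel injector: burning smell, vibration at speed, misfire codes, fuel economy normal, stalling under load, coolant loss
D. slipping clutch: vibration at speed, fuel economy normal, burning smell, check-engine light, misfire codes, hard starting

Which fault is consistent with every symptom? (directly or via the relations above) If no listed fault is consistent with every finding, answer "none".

Checking each candidate against the observations:
(A) faulty oxygen sensor — misfire codes yes; vibration at speed yes; fuel economy down yes; hard starting yes; check-engine light yes (via visible smoke → check-engine light)
(B) cracked intake manifold — does not account for check-engine light
(C) clogged fuel injector — misfire codes yes; vibration at speed yes; fuel economy down NO; hard starting NO; check-engine light NO
(D) slipping clutch — fails on fuel economy down (predicts fuel economy normal, not fuel economy down)
(A) alone accounts for all the evidence.

A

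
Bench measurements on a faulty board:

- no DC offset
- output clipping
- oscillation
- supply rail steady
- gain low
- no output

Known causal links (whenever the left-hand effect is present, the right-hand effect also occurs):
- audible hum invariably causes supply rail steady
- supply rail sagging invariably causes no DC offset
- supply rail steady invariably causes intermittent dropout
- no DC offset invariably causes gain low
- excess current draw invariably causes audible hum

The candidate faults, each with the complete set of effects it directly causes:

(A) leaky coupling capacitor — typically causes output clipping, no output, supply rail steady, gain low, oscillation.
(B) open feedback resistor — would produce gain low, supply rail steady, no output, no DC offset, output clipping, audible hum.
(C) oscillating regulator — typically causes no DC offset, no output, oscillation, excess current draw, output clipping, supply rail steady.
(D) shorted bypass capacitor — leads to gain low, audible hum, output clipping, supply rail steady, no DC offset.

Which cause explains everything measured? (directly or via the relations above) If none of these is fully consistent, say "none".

C

Testing each hypothesis:
(A) leaky coupling capacitor — no DC offset ✗; output clipping ✓; oscillation ✓; supply rail steady ✓; gain low ✓; no output ✓
(B) open feedback resistor — no DC offset ✓; output clipping ✓; oscillation ✗; supply rail steady ✓; gain low ✓; no output ✓
(C) oscillating regulator — no DC offset ✓; output clipping ✓; oscillation ✓; supply rail steady ✓; gain low ✓ (through no DC offset → gain low); no output ✓
(D) shorted bypass capacitor — no DC offset ✓; output clipping ✓; oscillation ✗; supply rail steady ✓; gain low ✓; no output ✗
(C) is the only candidate with no mismatches.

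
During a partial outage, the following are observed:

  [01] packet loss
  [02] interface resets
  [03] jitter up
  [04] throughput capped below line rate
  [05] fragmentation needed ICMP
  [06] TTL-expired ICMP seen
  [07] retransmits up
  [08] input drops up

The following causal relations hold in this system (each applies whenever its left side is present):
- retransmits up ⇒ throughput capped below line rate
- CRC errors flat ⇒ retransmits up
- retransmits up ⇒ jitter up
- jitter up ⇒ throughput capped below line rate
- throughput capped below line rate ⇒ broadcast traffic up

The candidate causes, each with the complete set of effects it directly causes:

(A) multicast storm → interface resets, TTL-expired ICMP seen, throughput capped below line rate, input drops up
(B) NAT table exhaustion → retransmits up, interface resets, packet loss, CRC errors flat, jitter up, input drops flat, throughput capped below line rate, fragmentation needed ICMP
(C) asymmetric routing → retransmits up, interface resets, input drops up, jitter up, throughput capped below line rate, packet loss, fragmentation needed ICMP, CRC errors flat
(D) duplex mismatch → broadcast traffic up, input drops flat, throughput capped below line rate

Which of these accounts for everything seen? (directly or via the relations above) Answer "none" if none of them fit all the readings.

Testing each hypothesis:
(A) multicast storm — packet loss NO; interface resets yes; jitter up NO; throughput capped below line rate yes; fragmentation needed ICMP NO; TTL-expired ICMP seen yes; retransmits up NO; input drops up yes
(B) NAT table exhaustion — fails on TTL-expired ICMP seen, input drops up (predicts input drops flat, not input drops up)
(C) asymmetric routing — does not account for TTL-expired ICMP seen
(D) duplex mismatch — packet loss NO; interface resets NO; jitter up NO; throughput capped below line rate yes; fragmentation needed ICMP NO; TTL-expired ICMP seen NO; retransmits up NO; input drops up NO
Every candidate fails on at least one observation.

none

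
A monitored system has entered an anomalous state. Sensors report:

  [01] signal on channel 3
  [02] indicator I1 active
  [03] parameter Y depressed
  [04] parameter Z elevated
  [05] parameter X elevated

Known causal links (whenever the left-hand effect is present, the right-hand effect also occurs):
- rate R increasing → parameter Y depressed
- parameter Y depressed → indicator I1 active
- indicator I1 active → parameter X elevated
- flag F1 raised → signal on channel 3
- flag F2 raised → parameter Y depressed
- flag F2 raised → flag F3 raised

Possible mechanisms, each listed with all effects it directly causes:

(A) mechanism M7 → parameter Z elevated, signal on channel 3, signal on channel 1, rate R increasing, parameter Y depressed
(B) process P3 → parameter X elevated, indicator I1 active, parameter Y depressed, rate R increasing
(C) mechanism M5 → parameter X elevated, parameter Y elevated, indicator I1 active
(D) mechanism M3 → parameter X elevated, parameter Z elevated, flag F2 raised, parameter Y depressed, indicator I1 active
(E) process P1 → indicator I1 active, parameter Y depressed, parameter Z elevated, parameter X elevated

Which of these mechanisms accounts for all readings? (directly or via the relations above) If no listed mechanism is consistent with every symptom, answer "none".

A

Per-candidate check:
(A) mechanism M7 — accounts for every observation (indicator I1 active via parameter Y depressed → indicator I1 active)
(B) process P3 — signal on channel 3 miss; indicator I1 active match; parameter Y depressed match; parameter Z elevated miss; parameter X elevated match
(C) mechanism M5 — fails on signal on channel 3, parameter Y depressed, parameter Z elevated (predicts parameter Y elevated, not parameter Y depressed)
(D) mechanism M3 — signal on channel 3 miss; indicator I1 active match; parameter Y depressed match; parameter Z elevated match; parameter X elevated match
(E) process P1 — signal on channel 3 miss; indicator I1 active match; parameter Y depressed match; parameter Z elevated match; parameter X elevated match
(A) alone accounts for all the evidence.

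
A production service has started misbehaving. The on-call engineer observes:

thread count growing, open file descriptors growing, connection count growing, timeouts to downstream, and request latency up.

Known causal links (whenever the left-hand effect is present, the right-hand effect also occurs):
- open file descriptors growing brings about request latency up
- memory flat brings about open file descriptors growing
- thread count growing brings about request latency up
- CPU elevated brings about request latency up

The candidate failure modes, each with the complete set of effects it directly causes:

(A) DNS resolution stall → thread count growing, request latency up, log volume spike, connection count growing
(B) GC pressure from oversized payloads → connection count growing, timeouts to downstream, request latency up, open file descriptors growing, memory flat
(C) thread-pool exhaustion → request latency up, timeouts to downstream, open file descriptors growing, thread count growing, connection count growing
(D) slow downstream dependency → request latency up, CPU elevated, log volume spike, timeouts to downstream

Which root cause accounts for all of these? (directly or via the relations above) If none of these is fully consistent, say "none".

Testing each hypothesis:
(A) DNS resolution stall — does not account for open file descriptors growing, timeouts to downstream
(B) GC pressure from oversized payloads — thread count growing ✗; open file descriptors growing ✓; connection count growing ✓; timeouts to downstream ✓; request latency up ✓
(C) thread-pool exhaustion — accounts for every observation
(D) slow downstream dependency — thread count growing ✗; open file descriptors growing ✗; connection count growing ✗; timeouts to downstream ✓; request latency up ✓
(C) is the only candidate with no mismatches.

C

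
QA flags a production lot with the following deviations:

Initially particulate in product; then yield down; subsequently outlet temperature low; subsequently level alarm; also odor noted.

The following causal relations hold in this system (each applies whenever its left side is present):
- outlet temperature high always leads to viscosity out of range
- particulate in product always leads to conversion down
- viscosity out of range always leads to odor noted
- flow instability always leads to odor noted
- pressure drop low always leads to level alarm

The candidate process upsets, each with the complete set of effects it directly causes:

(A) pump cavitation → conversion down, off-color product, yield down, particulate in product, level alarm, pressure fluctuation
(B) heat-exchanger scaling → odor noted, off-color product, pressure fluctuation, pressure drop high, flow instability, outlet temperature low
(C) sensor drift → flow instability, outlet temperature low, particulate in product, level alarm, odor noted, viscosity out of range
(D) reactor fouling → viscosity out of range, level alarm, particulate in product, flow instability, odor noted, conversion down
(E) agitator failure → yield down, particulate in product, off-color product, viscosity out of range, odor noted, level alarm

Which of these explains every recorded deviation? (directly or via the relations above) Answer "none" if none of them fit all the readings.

For each candidate, compare predicted effects to what was observed:
(A) pump cavitation — particulate in product yes; yield down yes; outlet temperature low NO; level alarm yes; odor noted NO
(B) heat-exchanger scaling — does not account for particulate in product, yield down, level alarm
(C) sensor drift — does not account for yield down
(D) reactor fouling — does not account for yield down, outlet temperature low
(E) agitator failure — does not account for outlet temperature low
None of the listed candidates fits everything.

none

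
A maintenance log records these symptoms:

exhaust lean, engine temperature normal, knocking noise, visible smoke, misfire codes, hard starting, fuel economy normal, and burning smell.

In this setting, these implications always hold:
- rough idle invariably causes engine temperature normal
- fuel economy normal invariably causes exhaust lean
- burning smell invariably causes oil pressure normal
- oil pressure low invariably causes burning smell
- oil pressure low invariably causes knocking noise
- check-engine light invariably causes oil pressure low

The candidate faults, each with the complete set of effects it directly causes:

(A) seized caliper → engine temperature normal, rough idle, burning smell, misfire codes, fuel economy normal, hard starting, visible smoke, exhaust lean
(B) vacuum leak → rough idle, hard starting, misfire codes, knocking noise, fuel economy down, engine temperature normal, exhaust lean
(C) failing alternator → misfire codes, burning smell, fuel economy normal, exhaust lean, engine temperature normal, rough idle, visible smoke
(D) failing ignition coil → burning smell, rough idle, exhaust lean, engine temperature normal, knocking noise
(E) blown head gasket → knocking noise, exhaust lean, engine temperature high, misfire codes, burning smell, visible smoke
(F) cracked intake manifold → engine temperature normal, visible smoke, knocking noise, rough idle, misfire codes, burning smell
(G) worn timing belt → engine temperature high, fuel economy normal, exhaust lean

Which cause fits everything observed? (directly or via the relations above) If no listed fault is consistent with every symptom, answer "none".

none

Testing each hypothesis:
(A) seized caliper — exhaust lean yes; engine temperature normal yes; knocking noise NO; visible smoke yes; misfire codes yes; hard starting yes; fuel economy normal yes; burning smell yes
(B) vacuum leak — exhaust lean yes; engine temperature normal yes; knocking noise yes; visible smoke NO; misfire codes yes; hard starting yes; fuel economy normal NO; burning smell NO
(C) failing alternator — exhaust lean yes; engine temperature normal yes; knocking noise NO; visible smoke yes; misfire codes yes; hard starting NO; fuel economy normal yes; burning smell yes
(D) failing ignition coil — does not account for visible smoke, misfire codes, hard starting, fuel economy normal
(E) blown head gasket — fails on engine temperature normal, hard starting, fuel economy normal (predicts engine temperature high, not engine temperature normal)
(F) cracked intake manifold — exhaust lean NO; engine temperature normal yes; knocking noise yes; visible smoke yes; misfire codes yes; hard starting NO; fuel economy normal NO; burning smell yes
(G) worn timing belt — exhaust lean yes; engine temperature normal NO; knocking noise NO; visible smoke NO; misfire codes NO; hard starting NO; fuel economy normal yes; burning smell NO
Every candidate fails on at least one observation.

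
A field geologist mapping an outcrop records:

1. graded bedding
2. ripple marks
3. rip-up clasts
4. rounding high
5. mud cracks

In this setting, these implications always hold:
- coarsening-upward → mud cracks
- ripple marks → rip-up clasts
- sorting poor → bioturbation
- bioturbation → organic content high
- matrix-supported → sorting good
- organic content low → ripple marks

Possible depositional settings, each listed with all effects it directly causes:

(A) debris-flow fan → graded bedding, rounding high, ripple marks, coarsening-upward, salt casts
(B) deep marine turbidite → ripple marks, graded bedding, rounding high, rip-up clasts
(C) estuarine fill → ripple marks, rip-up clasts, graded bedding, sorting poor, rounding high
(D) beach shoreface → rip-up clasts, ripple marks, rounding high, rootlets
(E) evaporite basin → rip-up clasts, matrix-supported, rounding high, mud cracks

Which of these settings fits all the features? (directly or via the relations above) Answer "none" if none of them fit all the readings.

Testing each hypothesis:
(A) debris-flow fan — accounts for every observation (rip-up clasts through ripple marks → rip-up clasts)
(B) deep marine turbidite — does not account for mud cracks
(C) estuarine fill — does not account for mud cracks
(D) beach shoreface — does not account for graded bedding, mud cracks
(E) evaporite basin — does not account for graded bedding, ripple marks
Only (A) is consistent with every observation.

A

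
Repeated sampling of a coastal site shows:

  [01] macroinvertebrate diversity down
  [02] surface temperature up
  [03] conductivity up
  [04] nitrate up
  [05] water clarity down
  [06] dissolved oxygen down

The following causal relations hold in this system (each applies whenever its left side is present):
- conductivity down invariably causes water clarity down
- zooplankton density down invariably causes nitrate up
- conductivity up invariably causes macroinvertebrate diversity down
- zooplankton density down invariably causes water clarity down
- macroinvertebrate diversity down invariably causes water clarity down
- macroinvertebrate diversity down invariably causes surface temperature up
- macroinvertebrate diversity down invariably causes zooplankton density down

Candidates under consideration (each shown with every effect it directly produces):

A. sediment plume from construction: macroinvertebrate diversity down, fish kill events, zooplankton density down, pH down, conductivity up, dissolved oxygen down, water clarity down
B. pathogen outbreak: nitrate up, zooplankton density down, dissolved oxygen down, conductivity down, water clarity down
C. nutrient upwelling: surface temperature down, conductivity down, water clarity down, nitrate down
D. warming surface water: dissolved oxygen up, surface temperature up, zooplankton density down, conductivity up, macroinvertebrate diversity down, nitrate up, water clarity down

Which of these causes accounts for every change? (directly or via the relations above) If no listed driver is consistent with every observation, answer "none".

A

Checking each candidate against the observations:
(A) sediment plume from construction — accounts for every observation (surface temperature up via macroinvertebrate diversity down → surface temperature up)
(B) pathogen outbreak — macroinvertebrate diversity down ✗; surface temperature up ✗; conductivity up ✗; nitrate up ✓; water clarity down ✓; dissolved oxygen down ✓
(C) nutrient upwelling — fails on macroinvertebrate diversity down, surface temperature up, conductivity up, nitrate up, dissolved oxygen down (predicts surface temperature down, not surface temperature up; predicts conductivity down, not conductivity up; predicts nitrate down, not nitrate up)
(D) warming surface water — fails on dissolved oxygen down (predicts dissolved oxygen up, not dissolved oxygen down)
Only (A) is consistent with every observation.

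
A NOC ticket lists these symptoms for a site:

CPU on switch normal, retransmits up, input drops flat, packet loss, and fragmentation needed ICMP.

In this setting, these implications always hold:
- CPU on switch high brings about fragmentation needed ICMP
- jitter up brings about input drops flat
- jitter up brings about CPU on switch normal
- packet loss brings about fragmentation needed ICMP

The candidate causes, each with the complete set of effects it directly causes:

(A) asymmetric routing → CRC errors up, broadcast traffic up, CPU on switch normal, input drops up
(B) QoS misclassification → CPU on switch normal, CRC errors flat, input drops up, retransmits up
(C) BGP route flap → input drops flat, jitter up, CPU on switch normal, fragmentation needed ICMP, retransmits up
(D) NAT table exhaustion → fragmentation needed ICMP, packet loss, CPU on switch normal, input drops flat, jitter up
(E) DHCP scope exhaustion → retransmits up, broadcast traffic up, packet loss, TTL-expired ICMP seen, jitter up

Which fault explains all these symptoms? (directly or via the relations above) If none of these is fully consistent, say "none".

For each candidate, compare predicted effects to what was observed:
(A) asymmetric routing — fails on retransmits up, input drops flat, packet loss, fragmentation needed ICMP (predicts input drops up, not input drops flat)
(B) QoS misclassification — CPU on switch normal match; retransmits up match; input drops flat miss; packet loss miss; fragmentation needed ICMP miss
(C) BGP route flap — CPU on switch normal match; retransmits up match; input drops flat match; packet loss miss; fragmentation needed ICMP match
(D) NAT table exhaustion — does not account for retransmits up
(E) DHCP scope exhaustion — accounts for every observation (CPU on switch normal via jitter up → CPU on switch normal)
Only (E) is consistent with every observation.

E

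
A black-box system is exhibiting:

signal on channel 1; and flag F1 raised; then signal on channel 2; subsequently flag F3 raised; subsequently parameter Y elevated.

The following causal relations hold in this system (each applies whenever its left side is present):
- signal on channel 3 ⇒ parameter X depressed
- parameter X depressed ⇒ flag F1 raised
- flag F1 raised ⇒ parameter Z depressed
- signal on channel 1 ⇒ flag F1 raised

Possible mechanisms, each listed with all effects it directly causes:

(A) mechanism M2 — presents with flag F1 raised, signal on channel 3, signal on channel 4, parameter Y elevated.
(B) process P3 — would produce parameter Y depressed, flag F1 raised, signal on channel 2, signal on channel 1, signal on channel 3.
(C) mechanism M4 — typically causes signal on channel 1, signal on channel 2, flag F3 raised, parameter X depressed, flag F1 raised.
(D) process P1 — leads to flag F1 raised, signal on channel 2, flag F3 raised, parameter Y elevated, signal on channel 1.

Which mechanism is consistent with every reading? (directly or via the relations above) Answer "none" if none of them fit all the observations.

Testing each hypothesis:
(A) mechanism M2 — signal on channel 1 miss; flag F1 raised match; signal on channel 2 miss; flag F3 raised miss; parameter Y elevated match
(B) process P3 — fails on flag F3 raised, parameter Y elevated (predicts parameter Y depressed, not parameter Y elevated)
(C) mechanism M4 — does not account for parameter Y elevated
(D) process P1 — accounts for every observation
(D) is the only candidate with no mismatches.

D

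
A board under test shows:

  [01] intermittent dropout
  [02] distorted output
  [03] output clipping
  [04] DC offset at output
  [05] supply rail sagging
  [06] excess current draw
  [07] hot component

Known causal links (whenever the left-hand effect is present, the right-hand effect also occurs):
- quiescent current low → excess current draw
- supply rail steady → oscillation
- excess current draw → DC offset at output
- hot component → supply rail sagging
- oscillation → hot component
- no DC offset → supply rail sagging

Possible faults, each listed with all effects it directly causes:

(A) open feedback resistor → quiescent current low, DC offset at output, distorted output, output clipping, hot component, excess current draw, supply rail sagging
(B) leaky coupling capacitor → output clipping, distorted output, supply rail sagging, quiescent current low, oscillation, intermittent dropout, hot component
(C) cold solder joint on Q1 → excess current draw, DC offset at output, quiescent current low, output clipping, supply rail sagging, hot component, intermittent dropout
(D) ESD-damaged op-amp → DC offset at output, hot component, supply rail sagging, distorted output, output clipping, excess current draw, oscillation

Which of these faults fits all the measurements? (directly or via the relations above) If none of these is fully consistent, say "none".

B

Checking each candidate against the observations:
(A) open feedback resistor — does not account for intermittent dropout
(B) leaky coupling capacitor — intermittent dropout +; distorted output +; output clipping +; DC offset at output + (through quiescent current low → excess current draw → DC offset at output); supply rail sagging +; excess current draw + (through quiescent current low → excess current draw); hot component +
(C) cold solder joint on Q1 — does not account for distorted output
(D) ESD-damaged op-amp — intermittent dropout -; distorted output +; output clipping +; DC offset at output +; supply rail sagging +; excess current draw +; hot component +
(B) is the only candidate with no mismatches.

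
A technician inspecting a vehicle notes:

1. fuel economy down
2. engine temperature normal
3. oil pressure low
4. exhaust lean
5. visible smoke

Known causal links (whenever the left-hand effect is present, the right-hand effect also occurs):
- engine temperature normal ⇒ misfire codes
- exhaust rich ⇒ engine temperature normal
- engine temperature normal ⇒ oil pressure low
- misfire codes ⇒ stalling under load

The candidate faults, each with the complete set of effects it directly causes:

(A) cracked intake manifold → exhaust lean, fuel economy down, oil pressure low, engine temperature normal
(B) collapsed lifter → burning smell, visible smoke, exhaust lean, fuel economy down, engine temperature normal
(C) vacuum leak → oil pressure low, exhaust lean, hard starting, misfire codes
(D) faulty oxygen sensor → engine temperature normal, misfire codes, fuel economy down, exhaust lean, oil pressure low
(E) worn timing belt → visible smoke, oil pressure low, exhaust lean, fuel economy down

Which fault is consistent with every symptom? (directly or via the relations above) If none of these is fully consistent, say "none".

For each candidate, compare predicted effects to what was observed:
(A) cracked intake manifold — fuel economy down +; engine temperature normal +; oil pressure low +; exhaust lean +; visible smoke -
(B) collapsed lifter — accounts for every observation (oil pressure low through engine temperature normal → oil pressure low)
(C) vacuum leak — does not account for fuel economy down, engine temperature normal, visible smoke
(D) faulty oxygen sensor — does not account for visible smoke
(E) worn timing belt — fuel economy down +; engine temperature normal -; oil pressure low +; exhaust lean +; visible smoke +
(B) alone accounts for all the evidence.

B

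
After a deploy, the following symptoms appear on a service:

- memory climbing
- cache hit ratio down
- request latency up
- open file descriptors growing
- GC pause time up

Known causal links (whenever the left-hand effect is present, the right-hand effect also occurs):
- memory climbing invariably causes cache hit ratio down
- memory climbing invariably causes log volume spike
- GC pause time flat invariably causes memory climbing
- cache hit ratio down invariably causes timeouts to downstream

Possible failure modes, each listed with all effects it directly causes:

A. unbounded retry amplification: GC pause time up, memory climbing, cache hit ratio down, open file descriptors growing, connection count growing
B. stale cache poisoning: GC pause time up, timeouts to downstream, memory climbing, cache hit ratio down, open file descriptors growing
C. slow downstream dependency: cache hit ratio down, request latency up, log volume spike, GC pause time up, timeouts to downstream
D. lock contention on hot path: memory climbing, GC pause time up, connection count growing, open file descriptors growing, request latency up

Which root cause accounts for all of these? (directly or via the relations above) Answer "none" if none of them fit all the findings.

Checking each candidate against the observations:
(A) unbounded retry amplification — does not account for request latency up
(B) stale cache poisoning — memory climbing yes; cache hit ratio down yes; request latency up NO; open file descriptors growing yes; GC pause time up yes
(C) slow downstream dependency — does not account for memory climbing, open file descriptors growing
(D) lock contention on hot path — memory climbing yes; cache hit ratio down yes (via memory climbing → cache hit ratio down); request latency up yes; open file descriptors growing yes; GC pause time up yes
(D) alone accounts for all the evidence.

D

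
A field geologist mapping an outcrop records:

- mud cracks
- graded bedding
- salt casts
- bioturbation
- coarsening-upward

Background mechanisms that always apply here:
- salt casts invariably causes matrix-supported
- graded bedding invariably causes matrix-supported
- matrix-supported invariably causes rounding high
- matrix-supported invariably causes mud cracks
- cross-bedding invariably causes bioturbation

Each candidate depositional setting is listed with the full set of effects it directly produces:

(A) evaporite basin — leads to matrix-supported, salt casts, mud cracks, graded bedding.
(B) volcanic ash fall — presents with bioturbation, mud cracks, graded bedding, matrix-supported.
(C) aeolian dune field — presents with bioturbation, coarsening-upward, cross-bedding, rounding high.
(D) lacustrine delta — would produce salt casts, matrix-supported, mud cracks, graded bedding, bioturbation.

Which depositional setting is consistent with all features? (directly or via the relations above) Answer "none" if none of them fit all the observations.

none

Checking each candidate against the observations:
(A) evaporite basin — does not account for bioturbation, coarsening-upward
(B) volcanic ash fall — mud cracks match; graded bedding match; salt casts miss; bioturbation match; coarsening-upward miss
(C) aeolian dune field — does not account for mud cracks, graded bedding, salt casts
(D) lacustrine delta — mud cracks match; graded bedding match; salt casts match; bioturbation match; coarsening-upward miss
None of the listed candidates fits everything.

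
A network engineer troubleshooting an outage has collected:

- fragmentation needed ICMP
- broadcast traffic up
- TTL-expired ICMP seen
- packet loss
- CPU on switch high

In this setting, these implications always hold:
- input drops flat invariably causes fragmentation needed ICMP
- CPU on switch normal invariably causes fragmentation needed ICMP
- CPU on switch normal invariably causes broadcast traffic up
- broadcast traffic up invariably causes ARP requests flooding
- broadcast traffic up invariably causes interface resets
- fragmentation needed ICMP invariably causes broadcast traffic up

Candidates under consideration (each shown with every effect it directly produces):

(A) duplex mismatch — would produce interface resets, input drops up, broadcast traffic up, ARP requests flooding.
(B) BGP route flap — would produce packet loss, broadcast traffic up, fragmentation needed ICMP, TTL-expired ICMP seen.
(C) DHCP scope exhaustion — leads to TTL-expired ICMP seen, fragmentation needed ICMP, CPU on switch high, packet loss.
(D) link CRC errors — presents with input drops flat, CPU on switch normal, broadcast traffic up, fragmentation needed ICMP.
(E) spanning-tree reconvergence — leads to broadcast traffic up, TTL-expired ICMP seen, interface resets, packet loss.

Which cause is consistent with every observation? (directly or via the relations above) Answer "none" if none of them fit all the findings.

For each candidate, compare predicted effects to what was observed:
(A) duplex mismatch — does not account for fragmentation needed ICMP, TTL-expired ICMP seen, packet loss, CPU on switch high
(B) BGP route flap — does not account for CPU on switch high
(C) DHCP scope exhaustion — fragmentation needed ICMP ✓; broadcast traffic up ✓ (via fragmentation needed ICMP → broadcast traffic up); TTL-expired ICMP seen ✓; packet loss ✓; CPU on switch high ✓
(D) link CRC errors — fails on TTL-expired ICMP seen, packet loss, CPU on switch high (predicts CPU on switch normal, not CPU on switch high)
(E) spanning-tree reconvergence — fragmentation needed ICMP ✗; broadcast traffic up ✓; TTL-expired ICMP seen ✓; packet loss ✓; CPU on switch high ✗
Only (C) is consistent with every observation.

C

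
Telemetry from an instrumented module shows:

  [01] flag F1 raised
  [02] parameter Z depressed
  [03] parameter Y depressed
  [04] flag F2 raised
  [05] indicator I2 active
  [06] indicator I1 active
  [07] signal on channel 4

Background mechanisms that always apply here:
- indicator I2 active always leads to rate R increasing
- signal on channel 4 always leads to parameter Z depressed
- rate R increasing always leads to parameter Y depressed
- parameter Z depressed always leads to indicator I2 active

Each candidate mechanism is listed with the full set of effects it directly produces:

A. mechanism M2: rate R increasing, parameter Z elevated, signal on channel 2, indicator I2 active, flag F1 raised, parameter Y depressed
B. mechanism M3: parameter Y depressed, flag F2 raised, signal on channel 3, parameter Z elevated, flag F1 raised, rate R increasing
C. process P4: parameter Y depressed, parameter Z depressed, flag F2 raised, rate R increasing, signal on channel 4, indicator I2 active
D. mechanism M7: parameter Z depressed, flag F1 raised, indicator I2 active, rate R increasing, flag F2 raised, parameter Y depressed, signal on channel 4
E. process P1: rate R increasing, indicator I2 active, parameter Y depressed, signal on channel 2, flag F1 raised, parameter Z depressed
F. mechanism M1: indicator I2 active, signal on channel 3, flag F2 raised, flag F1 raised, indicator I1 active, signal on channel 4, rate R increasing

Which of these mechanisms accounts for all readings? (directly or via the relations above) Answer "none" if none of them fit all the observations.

For each candidate, compare predicted effects to what was observed:
(A) mechanism M2 — flag F1 raised match; parameter Z depressed miss; parameter Y depressed match; flag F2 raised miss; indicator I2 active match; indicator I1 active miss; signal on channel 4 miss
(B) mechanism M3 — flag F1 raised match; parameter Z depressed miss; parameter Y depressed match; flag F2 raised match; indicator I2 active miss; indicator I1 active miss; signal on channel 4 miss
(C) process P4 — flag F1 raised miss; parameter Z depressed match; parameter Y depressed match; flag F2 raised match; indicator I2 active match; indicator I1 active miss; signal on channel 4 match
(D) mechanism M7 — flag F1 raised match; parameter Z depressed match; parameter Y depressed match; flag F2 raised match; indicator I2 active match; indicator I1 active miss; signal on channel 4 match
(E) process P1 — does not account for flag F2 raised, indicator I1 active, signal on channel 4
(F) mechanism M1 — accounts for every observation (parameter Z depressed via signal on channel 4 → parameter Z depressed)
Only (F) is consistent with every observation.

F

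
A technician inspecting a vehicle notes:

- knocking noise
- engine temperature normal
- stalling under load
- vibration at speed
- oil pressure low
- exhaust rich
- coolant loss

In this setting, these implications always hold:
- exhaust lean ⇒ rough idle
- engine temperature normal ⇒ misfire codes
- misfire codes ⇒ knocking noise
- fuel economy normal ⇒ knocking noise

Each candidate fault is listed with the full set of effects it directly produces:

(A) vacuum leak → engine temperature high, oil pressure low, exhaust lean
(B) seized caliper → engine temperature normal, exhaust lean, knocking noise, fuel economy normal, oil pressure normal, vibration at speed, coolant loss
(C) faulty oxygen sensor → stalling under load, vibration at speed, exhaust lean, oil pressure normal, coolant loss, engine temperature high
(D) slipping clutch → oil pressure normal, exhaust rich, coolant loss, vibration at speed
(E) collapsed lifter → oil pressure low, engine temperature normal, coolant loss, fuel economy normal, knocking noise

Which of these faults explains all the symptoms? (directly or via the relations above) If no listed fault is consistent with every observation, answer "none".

Checking each candidate against the observations:
(A) vacuum leak — knocking noise NO; engine temperature normal NO; stalling under load NO; vibration at speed NO; oil pressure low yes; exhaust rich NO; coolant loss NO
(B) seized caliper — fails on stalling under load, oil pressure low, exhaust rich (predicts oil pressure normal, not oil pressure low; predicts exhaust lean, not exhaust rich)
(C) faulty oxygen sensor — fails on knocking noise, engine temperature normal, oil pressure low, exhaust rich (predicts engine temperature high, not engine temperature normal; predicts oil pressure normal, not oil pressure low; predicts exhaust lean, not exhaust rich)
(D) slipping clutch — fails on knocking noise, engine temperature normal, stalling under load, oil pressure low (predicts oil pressure normal, not oil pressure low)
(E) collapsed lifter — knocking noise yes; engine temperature normal yes; stalling under load NO; vibration at speed NO; oil pressure low yes; exhaust rich NO; coolant loss yes
None of the listed candidates fits everything.

none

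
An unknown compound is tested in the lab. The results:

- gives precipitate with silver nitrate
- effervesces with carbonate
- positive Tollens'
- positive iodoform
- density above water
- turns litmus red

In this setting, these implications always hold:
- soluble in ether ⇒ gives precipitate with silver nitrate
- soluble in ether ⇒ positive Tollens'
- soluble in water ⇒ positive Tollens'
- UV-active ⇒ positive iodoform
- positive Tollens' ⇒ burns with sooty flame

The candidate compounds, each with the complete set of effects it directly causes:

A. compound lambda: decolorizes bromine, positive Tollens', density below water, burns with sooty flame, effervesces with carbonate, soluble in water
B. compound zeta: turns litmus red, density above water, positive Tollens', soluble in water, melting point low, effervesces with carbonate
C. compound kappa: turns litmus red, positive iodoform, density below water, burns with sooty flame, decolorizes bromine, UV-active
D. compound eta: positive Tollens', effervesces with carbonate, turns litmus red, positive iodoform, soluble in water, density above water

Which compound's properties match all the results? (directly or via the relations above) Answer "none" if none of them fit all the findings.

none

Checking each candidate against the observations:
(A) compound lambda — fails on gives precipitate with silver nitrate, positive iodoform, density above water, turns litmus red (predicts density below water, not density above water)
(B) compound zeta — gives precipitate with silver nitrate ✗; effervesces with carbonate ✓; positive Tollens' ✓; positive iodoform ✗; density above water ✓; turns litmus red ✓
(C) compound kappa — fails on gives precipitate with silver nitrate, effervesces with carbonate, positive Tollens', density above water (predicts density below water, not density above water)
(D) compound eta — does not account for gives precipitate with silver nitrate
No candidate is consistent with all observations.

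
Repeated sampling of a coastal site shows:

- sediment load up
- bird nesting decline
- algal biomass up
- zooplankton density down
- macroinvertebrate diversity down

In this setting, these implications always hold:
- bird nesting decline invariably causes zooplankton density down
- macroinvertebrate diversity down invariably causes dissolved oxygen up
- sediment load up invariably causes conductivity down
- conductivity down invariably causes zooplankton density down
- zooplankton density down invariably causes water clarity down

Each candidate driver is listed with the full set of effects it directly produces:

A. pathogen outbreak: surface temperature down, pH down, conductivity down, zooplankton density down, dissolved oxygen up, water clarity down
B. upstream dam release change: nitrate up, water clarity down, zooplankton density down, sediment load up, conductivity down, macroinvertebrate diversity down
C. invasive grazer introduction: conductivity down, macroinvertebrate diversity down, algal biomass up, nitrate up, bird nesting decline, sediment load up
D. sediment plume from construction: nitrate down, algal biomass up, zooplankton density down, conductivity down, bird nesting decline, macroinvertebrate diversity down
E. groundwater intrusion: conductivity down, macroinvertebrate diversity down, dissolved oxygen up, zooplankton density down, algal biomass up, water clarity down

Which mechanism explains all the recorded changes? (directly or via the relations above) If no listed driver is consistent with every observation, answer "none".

For each candidate, compare predicted effects to what was observed:
(A) pathogen outbreak — sediment load up -; bird nesting decline -; algal biomass up -; zooplankton density down +; macroinvertebrate diversity down -
(B) upstream dam release change — sediment load up +; bird nesting decline -; algal biomass up -; zooplankton density down +; macroinvertebrate diversity down +
(C) invasive grazer introduction — accounts for every observation (zooplankton density down through bird nesting decline → zooplankton density down)
(D) sediment plume from construction — sediment load up -; bird nesting decline +; algal biomass up +; zooplankton density down +; macroinvertebrate diversity down +
(E) groundwater intrusion — sediment load up -; bird nesting decline -; algal biomass up +; zooplankton density down +; macroinvertebrate diversity down +
(C) alone accounts for all the evidence.

C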